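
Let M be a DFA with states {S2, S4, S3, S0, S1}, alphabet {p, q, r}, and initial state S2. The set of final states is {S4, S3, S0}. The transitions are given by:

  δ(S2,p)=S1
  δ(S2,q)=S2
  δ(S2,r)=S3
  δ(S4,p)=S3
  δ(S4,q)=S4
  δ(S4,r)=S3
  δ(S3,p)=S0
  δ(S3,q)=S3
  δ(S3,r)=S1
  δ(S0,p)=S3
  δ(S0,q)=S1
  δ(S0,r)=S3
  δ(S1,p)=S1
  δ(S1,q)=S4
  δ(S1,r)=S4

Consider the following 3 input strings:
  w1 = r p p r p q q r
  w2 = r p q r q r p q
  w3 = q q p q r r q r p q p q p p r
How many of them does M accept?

2

w1: S2 → S3 → S0 → S3 → S1 → S1 → S4 → S4 → S3  → end S3, accepted
w2: S2 → S3 → S0 → S1 → S4 → S4 → S3 → S0 → S1  → end S1, rejected
w3: S2 → S2 → S2 → S1 → S4 → S3 → S1 → S4 → S3 → S0 → S1 → S1 → S4 → S3 → S0 → S3  → end S3, accepted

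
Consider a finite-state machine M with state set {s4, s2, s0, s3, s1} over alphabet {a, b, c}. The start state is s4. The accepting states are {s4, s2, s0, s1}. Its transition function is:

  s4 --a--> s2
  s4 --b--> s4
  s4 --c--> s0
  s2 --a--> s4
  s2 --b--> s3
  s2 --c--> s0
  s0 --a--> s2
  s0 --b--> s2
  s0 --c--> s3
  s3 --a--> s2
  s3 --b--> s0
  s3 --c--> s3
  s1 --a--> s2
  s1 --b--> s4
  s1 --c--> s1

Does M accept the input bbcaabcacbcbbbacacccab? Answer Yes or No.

s4 → s4 → s4 → s0 → s2 → s4 → s4 → s0 → s2 → s0 → s2 → s0 → s2 → s3 → s0 → s2 → s0 → s2 → s0 → s3 → s3 → s2 → s3
End state s3 is not accepting.

No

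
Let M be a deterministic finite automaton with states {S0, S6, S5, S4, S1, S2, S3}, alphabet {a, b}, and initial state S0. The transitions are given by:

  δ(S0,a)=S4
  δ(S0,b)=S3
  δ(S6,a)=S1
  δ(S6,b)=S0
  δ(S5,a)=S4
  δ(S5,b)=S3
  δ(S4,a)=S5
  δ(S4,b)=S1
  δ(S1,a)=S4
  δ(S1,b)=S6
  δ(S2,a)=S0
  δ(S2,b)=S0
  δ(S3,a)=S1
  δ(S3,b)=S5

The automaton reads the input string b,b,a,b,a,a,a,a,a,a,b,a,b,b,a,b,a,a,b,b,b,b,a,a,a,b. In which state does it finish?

S1

Trace: S0 -b-> S3 -b-> S5 -a-> S4 -b-> S1 -a-> S4 -a-> S5 -a-> S4 -a-> S5 -a-> S4 -a-> S5 -b-> S3 -a-> S1 -b-> S6 -b-> S0 -a-> S4 -b-> S1 -a-> S4 -a-> S5 -b-> S3 -b-> S5 -b-> S3 -b-> S5 -a-> S4 -a-> S5 -a-> S4 -b-> S1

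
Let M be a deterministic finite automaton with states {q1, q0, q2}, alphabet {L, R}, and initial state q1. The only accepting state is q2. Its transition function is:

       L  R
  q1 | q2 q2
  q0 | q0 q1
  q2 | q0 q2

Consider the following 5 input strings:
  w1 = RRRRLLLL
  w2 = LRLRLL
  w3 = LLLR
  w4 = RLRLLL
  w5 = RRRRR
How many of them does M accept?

w1: q1 → q2 → q2 → q2 → q2 → q0 → q0 → q0 → q0  → end q0, rejected
w2: q1 → q2 → q2 → q0 → q1 → q2 → q0  → end q0, rejected
w3: q1 → q2 → q0 → q0 → q1  → end q1, rejected
w4: q1 → q2 → q0 → q1 → q2 → q0 → q0  → end q0, rejected
w5: q1 → q2 → q2 → q2 → q2 → q2  → end q2, accepted

1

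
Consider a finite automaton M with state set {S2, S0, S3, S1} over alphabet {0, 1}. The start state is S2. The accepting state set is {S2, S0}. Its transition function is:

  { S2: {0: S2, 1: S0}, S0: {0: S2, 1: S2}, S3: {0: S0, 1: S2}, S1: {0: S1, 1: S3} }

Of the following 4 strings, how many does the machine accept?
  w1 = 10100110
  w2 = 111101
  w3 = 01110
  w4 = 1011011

w1:
  start at S2
  read '1': S2 → S0
  read '0': S0 → S2
  read '1': S2 → S0
  read '0': S0 → S2
  read '0': S2 → S2
  read '1': S2 → S0
  read '1': S0 → S2
  read '0': S2 → S2
  end S2, accepted
w2:
  start at S2
  read '1': S2 → S0
  read '1': S0 → S2
  read '1': S2 → S0
  read '1': S0 → S2
  read '0': S2 → S2
  read '1': S2 → S0
  end S0, accepted
w3:
  start at S2
  read '0': S2 → S2
  read '1': S2 → S0
  read '1': S0 → S2
  read '1': S2 → S0
  read '0': S0 → S2
  end S2, accepted
w4:
  start at S2
  read '1': S2 → S0
  read '0': S0 → S2
  read '1': S2 → S0
  read '1': S0 → S2
  read '0': S2 → S2
  read '1': S2 → S0
  read '1': S0 → S2
  end S2, accepted

4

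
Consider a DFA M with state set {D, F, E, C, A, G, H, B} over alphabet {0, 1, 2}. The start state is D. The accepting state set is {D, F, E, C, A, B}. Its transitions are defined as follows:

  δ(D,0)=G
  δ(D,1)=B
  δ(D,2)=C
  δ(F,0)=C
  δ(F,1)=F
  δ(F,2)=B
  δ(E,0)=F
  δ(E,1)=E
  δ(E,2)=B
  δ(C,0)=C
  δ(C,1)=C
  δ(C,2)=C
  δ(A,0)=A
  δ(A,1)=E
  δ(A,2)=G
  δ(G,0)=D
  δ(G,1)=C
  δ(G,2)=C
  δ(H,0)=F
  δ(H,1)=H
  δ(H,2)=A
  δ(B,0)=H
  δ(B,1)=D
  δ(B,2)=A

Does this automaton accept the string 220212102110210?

Yes

start at D
read '2': D → C
read '2': C → C
read '0': C → C
read '2': C → C
read '1': C → C
read '2': C → C
read '1': C → C
read '0': C → C
read '2': C → C
read '1': C → C
read '1': C → C
read '0': C → C
read '2': C → C
read '1': C → C
read '0': C → C
End state C is accepting.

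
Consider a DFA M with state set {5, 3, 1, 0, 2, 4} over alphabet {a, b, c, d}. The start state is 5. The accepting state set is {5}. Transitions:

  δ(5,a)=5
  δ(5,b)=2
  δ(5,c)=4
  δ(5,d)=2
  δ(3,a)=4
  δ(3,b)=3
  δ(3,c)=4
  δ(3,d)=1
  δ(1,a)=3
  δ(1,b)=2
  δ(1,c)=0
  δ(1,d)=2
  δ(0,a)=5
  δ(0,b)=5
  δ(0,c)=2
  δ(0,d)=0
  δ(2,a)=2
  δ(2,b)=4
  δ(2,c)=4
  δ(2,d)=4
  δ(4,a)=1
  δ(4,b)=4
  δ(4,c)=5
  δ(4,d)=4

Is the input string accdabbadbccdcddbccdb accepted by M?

5 → 5 → 4 → 5 → 2 → 2 → 4 → 4 → 1 → 2 → 4 → 5 → 4 → 4 → 5 → 2 → 4 → 4 → 5 → 4 → 4 → 4
End state 4 is not accepting.

No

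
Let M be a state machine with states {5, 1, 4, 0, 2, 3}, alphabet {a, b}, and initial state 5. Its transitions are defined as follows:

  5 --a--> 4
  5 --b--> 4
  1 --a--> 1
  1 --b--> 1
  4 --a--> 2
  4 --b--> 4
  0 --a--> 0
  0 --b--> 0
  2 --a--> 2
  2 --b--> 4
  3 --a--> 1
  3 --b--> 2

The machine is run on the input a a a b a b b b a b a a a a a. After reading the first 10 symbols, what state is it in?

4

Trace: 5 -a-> 4 -a-> 2 -a-> 2 -b-> 4 -a-> 2 -b-> 4 -b-> 4 -b-> 4 -a-> 2 -b-> 4
After 10 symbols: 4.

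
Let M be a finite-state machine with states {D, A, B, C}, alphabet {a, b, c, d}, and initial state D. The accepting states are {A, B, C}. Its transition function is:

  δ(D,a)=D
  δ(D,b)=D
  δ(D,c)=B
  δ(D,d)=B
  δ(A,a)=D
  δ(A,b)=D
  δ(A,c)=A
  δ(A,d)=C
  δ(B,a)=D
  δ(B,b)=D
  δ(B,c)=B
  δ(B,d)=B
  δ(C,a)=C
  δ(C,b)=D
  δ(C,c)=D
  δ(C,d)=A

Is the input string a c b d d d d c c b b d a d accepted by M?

D → D → B → D → B → B → B → B → B → B → D → D → B → D → B
End state B is accepting.

Yes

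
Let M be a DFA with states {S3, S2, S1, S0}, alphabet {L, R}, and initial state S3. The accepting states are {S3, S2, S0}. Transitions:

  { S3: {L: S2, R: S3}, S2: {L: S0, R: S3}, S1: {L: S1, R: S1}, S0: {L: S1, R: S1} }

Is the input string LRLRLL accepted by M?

Yes

start at S3
read 'L': S3 → S2
read 'R': S2 → S3
read 'L': S3 → S2
read 'R': S2 → S3
read 'L': S3 → S2
read 'L': S2 → S0
End state S0 is accepting.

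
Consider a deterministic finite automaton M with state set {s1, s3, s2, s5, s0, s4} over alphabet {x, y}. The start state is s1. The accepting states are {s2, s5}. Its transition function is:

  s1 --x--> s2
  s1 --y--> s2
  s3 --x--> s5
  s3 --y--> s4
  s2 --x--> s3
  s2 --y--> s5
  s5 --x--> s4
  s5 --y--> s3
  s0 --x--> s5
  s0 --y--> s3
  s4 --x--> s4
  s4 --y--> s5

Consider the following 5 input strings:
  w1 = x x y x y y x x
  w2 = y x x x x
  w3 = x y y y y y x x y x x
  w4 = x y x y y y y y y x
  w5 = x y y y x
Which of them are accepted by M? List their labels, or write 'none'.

w1:
  start at s1
  read 'x': s1 → s2
  read 'x': s2 → s3
  read 'y': s3 → s4
  read 'x': s4 → s4
  read 'y': s4 → s5
  read 'y': s5 → s3
  read 'x': s3 → s5
  read 'x': s5 → s4
  end s4, rejected
w2:
  start at s1
  read 'y': s1 → s2
  read 'x': s2 → s3
  read 'x': s3 → s5
  read 'x': s5 → s4
  read 'x': s4 → s4
  end s4, rejected
w3:
  start at s1
  read 'x': s1 → s2
  read 'y': s2 → s5
  read 'y': s5 → s3
  read 'y': s3 → s4
  read 'y': s4 → s5
  read 'y': s5 → s3
  read 'x': s3 → s5
  read 'x': s5 → s4
  read 'y': s4 → s5
  read 'x': s5 → s4
  read 'x': s4 → s4
  end s4, rejected
w4:
  start at s1
  read 'x': s1 → s2
  read 'y': s2 → s5
  read 'x': s5 → s4
  read 'y': s4 → s5
  read 'y': s5 → s3
  read 'y': s3 → s4
  read 'y': s4 → s5
  read 'y': s5 → s3
  read 'y': s3 → s4
  read 'x': s4 → s4
  end s4, rejected
w5:
  start at s1
  read 'x': s1 → s2
  read 'y': s2 → s5
  read 'y': s5 → s3
  read 'y': s3 → s4
  read 'x': s4 → s4
  end s4, rejected

none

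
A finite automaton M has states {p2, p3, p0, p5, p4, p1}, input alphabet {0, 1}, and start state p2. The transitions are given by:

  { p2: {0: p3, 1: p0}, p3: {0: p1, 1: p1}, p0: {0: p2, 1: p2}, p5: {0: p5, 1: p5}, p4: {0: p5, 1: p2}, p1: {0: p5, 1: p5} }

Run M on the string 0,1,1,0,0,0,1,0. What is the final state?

p5

Trace: p2 -0-> p3 -1-> p1 -1-> p5 -0-> p5 -0-> p5 -0-> p5 -1-> p5 -0-> p5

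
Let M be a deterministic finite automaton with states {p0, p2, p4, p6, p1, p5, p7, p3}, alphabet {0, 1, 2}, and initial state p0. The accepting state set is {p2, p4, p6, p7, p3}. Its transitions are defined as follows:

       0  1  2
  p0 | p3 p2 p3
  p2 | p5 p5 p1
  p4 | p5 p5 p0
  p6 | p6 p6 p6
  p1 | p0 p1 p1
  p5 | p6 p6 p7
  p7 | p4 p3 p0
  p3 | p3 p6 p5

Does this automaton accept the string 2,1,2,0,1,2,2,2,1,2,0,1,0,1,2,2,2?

Yes

Trace: p0 -2-> p3 -1-> p6 -2-> p6 -0-> p6 -1-> p6 -2-> p6 -2-> p6 -2-> p6 -1-> p6 -2-> p6 -0-> p6 -1-> p6 -0-> p6 -1-> p6 -2-> p6 -2-> p6 -2-> p6
End state p6 is accepting.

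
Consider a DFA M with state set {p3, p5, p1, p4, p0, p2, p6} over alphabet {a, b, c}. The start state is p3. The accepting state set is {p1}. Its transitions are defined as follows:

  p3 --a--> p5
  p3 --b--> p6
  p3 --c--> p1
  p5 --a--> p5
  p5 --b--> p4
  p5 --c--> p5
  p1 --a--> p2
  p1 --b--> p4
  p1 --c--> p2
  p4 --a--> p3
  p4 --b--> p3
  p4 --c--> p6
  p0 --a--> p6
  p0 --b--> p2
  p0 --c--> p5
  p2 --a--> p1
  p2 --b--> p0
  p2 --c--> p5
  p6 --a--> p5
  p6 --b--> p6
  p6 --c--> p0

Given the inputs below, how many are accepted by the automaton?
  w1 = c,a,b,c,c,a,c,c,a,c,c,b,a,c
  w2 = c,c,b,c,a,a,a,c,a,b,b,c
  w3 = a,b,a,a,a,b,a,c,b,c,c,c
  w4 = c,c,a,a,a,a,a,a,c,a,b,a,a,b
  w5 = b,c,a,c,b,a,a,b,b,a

w1: p3 → p1 → p2 → p0 → p5 → p5 → p5 → p5 → p5 → p5 → p5 → p5 → p4 → p3 → p1  → end p1, accepted
w2: p3 → p1 → p2 → p0 → p5 → p5 → p5 → p5 → p5 → p5 → p4 → p3 → p1  → end p1, accepted
w3: p3 → p5 → p4 → p3 → p5 → p5 → p4 → p3 → p1 → p4 → p6 → p0 → p5  → end p5, rejected
w4: p3 → p1 → p2 → p1 → p2 → p1 → p2 → p1 → p2 → p5 → p5 → p4 → p3 → p5 → p4  → end p4, rejected
w5: p3 → p6 → p0 → p6 → p0 → p2 → p1 → p2 → p0 → p2 → p1  → end p1, accepted

3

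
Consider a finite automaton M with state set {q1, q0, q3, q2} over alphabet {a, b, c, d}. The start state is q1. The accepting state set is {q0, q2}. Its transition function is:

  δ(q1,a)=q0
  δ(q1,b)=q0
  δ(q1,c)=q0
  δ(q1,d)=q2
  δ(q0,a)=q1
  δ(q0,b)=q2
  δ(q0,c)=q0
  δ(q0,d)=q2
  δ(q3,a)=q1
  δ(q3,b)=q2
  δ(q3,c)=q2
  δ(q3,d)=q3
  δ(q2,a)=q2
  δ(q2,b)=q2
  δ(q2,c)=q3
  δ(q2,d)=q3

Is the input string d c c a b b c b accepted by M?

start at q1
read 'd': q1 → q2
read 'c': q2 → q3
read 'c': q3 → q2
read 'a': q2 → q2
read 'b': q2 → q2
read 'b': q2 → q2
read 'c': q2 → q3
read 'b': q3 → q2
End state q2 is accepting.

Yes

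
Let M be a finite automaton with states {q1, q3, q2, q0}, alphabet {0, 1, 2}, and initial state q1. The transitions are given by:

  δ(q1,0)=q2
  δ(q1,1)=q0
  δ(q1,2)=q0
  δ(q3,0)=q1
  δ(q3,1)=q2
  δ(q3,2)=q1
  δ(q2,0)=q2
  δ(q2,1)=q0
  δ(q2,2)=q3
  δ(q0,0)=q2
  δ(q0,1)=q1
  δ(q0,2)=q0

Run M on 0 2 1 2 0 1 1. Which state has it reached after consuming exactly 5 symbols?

q1

start at q1
read '0': q1 → q2
read '2': q2 → q3
read '1': q3 → q2
read '2': q2 → q3
read '0': q3 → q1
After 5 symbols: q1.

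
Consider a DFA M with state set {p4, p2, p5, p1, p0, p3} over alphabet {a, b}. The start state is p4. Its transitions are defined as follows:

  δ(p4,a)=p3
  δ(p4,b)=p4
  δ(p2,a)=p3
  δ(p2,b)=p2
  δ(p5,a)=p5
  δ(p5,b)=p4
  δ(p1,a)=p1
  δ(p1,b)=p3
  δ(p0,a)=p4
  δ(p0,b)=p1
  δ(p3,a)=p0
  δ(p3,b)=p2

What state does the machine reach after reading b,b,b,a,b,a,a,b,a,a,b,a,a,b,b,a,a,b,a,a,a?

start at p4
read 'b': p4 → p4
read 'b': p4 → p4
read 'b': p4 → p4
read 'a': p4 → p3
read 'b': p3 → p2
read 'a': p2 → p3
read 'a': p3 → p0
read 'b': p0 → p1
read 'a': p1 → p1
read 'a': p1 → p1
read 'b': p1 → p3
read 'a': p3 → p0
read 'a': p0 → p4
read 'b': p4 → p4
read 'b': p4 → p4
read 'a': p4 → p3
read 'a': p3 → p0
read 'b': p0 → p1
read 'a': p1 → p1
read 'a': p1 → p1
read 'a': p1 → p1

p1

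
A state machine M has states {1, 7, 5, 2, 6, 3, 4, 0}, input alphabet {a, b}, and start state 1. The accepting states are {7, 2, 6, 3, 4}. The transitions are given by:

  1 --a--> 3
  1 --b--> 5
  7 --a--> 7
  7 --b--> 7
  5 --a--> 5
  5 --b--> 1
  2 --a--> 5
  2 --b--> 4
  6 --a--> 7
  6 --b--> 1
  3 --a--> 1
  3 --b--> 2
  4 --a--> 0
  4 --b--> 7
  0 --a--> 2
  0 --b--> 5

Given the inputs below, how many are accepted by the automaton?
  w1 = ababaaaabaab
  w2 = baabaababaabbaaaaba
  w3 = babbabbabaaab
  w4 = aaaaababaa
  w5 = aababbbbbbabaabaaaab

w1:
  start at 1
  read 'a': 1 → 3
  read 'b': 3 → 2
  read 'a': 2 → 5
  read 'b': 5 → 1
  read 'a': 1 → 3
  read 'a': 3 → 1
  read 'a': 1 → 3
  read 'a': 3 → 1
  read 'b': 1 → 5
  read 'a': 5 → 5
  read 'a': 5 → 5
  read 'b': 5 → 1
  end 1, rejected
w2:
  start at 1
  read 'b': 1 → 5
  read 'a': 5 → 5
  read 'a': 5 → 5
  read 'b': 5 → 1
  read 'a': 1 → 3
  read 'a': 3 → 1
  read 'b': 1 → 5
  read 'a': 5 → 5
  read 'b': 5 → 1
  read 'a': 1 → 3
  read 'a': 3 → 1
  read 'b': 1 → 5
  read 'b': 5 → 1
  read 'a': 1 → 3
  read 'a': 3 → 1
  read 'a': 1 → 3
  read 'a': 3 → 1
  read 'b': 1 → 5
  read 'a': 5 → 5
  end 5, rejected
w3:
  start at 1
  read 'b': 1 → 5
  read 'a': 5 → 5
  read 'b': 5 → 1
  read 'b': 1 → 5
  read 'a': 5 → 5
  read 'b': 5 → 1
  read 'b': 1 → 5
  read 'a': 5 → 5
  read 'b': 5 → 1
  read 'a': 1 → 3
  read 'a': 3 → 1
  read 'a': 1 → 3
  read 'b': 3 → 2
  end 2, accepted
w4:
  start at 1
  read 'a': 1 → 3
  read 'a': 3 → 1
  read 'a': 1 → 3
  read 'a': 3 → 1
  read 'a': 1 → 3
  read 'b': 3 → 2
  read 'a': 2 → 5
  read 'b': 5 → 1
  read 'a': 1 → 3
  read 'a': 3 → 1
  end 1, rejected
w5:
  start at 1
  read 'a': 1 → 3
  read 'a': 3 → 1
  read 'b': 1 → 5
  read 'a': 5 → 5
  read 'b': 5 → 1
  read 'b': 1 → 5
  read 'b': 5 → 1
  read 'b': 1 → 5
  read 'b': 5 → 1
  read 'b': 1 → 5
  read 'a': 5 → 5
  read 'b': 5 → 1
  read 'a': 1 → 3
  read 'a': 3 → 1
  read 'b': 1 → 5
  read 'a': 5 → 5
  read 'a': 5 → 5
  read 'a': 5 → 5
  read 'a': 5 → 5
  read 'b': 5 → 1
  end 1, rejected

1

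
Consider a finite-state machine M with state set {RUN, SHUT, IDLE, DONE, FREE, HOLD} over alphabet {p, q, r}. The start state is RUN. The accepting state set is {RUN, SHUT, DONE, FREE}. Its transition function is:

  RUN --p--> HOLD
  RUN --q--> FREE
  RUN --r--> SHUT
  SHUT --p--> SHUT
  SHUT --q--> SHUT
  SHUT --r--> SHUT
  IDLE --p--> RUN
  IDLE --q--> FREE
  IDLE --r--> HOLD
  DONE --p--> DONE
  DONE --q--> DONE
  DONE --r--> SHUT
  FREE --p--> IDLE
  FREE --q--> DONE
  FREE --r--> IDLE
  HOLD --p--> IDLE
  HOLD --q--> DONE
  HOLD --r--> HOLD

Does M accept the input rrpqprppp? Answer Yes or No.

Yes

RUN → SHUT → SHUT → SHUT → SHUT → SHUT → SHUT → SHUT → SHUT → SHUT
End state SHUT is accepting.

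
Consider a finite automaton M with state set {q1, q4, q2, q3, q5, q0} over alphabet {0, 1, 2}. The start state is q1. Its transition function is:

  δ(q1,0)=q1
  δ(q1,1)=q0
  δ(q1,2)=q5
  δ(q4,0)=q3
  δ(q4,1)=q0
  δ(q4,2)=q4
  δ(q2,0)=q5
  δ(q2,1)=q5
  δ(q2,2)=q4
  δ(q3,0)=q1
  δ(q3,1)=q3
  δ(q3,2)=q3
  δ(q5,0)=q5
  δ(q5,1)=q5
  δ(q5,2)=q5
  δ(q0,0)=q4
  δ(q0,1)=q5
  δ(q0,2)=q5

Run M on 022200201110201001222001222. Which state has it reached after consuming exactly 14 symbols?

q1 → q1 → q5 → q5 → q5 → q5 → q5 → q5 → q5 → q5 → q5 → q5 → q5 → q5 → q5
After 14 symbols: q5.

q5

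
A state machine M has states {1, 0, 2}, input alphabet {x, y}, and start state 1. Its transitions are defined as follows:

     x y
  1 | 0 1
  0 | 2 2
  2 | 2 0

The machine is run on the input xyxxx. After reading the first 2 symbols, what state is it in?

start at 1
read 'x': 1 → 0
read 'y': 0 → 2
After 2 symbols: 2.

2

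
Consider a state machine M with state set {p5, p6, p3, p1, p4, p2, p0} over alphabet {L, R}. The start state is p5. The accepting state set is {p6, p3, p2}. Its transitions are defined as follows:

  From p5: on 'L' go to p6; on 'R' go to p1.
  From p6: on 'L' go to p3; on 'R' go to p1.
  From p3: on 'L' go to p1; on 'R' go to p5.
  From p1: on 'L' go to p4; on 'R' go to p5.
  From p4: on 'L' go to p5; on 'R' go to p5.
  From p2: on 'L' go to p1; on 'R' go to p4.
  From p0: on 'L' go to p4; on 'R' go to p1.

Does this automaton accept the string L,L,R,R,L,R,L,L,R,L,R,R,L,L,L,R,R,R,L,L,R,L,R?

Trace: p5 -L-> p6 -L-> p3 -R-> p5 -R-> p1 -L-> p4 -R-> p5 -L-> p6 -L-> p3 -R-> p5 -L-> p6 -R-> p1 -R-> p5 -L-> p6 -L-> p3 -L-> p1 -R-> p5 -R-> p1 -R-> p5 -L-> p6 -L-> p3 -R-> p5 -L-> p6 -R-> p1
End state p1 is not accepting.

No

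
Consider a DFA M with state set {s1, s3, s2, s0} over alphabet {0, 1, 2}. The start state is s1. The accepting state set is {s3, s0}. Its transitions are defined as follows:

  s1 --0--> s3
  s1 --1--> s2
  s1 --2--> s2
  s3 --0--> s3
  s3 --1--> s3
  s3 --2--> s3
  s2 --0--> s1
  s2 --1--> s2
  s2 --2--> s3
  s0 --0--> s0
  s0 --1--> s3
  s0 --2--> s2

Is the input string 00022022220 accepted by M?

Yes

s1 → s3 → s3 → s3 → s3 → s3 → s3 → s3 → s3 → s3 → s3 → s3
End state s3 is accepting.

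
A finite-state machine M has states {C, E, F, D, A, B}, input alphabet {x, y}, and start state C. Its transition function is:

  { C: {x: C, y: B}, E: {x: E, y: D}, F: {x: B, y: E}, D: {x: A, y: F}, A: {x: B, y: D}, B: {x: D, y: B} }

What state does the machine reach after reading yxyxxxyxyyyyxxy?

start at C
read 'y': C → B
read 'x': B → D
read 'y': D → F
read 'x': F → B
read 'x': B → D
read 'x': D → A
read 'y': A → D
read 'x': D → A
read 'y': A → D
read 'y': D → F
read 'y': F → E
read 'y': E → D
read 'x': D → A
read 'x': A → B
read 'y': B → B

B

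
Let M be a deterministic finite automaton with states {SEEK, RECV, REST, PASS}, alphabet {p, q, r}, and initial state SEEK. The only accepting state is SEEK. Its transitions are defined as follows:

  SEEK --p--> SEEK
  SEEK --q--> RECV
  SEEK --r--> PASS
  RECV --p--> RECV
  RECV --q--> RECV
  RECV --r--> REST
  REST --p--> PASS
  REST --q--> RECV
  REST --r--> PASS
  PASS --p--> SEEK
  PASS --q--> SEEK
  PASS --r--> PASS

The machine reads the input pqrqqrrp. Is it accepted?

SEEK → SEEK → RECV → REST → RECV → RECV → REST → PASS → SEEK
End state SEEK is accepting.

Yes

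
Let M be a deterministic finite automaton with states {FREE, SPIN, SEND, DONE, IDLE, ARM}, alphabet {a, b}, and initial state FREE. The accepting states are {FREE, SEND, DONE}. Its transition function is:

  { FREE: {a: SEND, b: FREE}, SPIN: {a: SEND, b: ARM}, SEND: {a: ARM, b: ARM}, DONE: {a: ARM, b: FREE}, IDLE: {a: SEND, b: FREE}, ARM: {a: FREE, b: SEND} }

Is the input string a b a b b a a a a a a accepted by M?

Trace: FREE -a-> SEND -b-> ARM -a-> FREE -b-> FREE -b-> FREE -a-> SEND -a-> ARM -a-> FREE -a-> SEND -a-> ARM -a-> FREE
End state FREE is accepting.

Yes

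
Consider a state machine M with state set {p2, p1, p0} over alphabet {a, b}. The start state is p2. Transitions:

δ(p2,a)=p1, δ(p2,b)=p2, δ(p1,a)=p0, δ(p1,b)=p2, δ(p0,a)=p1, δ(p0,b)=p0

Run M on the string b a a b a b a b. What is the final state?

start at p2
read 'b': p2 → p2
read 'a': p2 → p1
read 'a': p1 → p0
read 'b': p0 → p0
read 'a': p0 → p1
read 'b': p1 → p2
read 'a': p2 → p1
read 'b': p1 → p2

p2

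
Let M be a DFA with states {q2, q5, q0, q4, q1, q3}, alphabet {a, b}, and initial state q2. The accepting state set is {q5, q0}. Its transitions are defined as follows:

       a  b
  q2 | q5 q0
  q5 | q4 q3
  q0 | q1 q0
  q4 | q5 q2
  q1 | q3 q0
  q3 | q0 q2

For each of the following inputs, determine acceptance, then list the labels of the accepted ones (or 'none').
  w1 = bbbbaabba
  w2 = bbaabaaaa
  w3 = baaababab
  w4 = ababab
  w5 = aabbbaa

w1: Trace: q2 -b-> q0 -b-> q0 -b-> q0 -b-> q0 -a-> q1 -a-> q3 -b-> q2 -b-> q0 -a-> q1  → end q1, rejected
w2: Trace: q2 -b-> q0 -b-> q0 -a-> q1 -a-> q3 -b-> q2 -a-> q5 -a-> q4 -a-> q5 -a-> q4  → end q4, rejected
w3: Trace: q2 -b-> q0 -a-> q1 -a-> q3 -a-> q0 -b-> q0 -a-> q1 -b-> q0 -a-> q1 -b-> q0  → end q0, accepted
w4: Trace: q2 -a-> q5 -b-> q3 -a-> q0 -b-> q0 -a-> q1 -b-> q0  → end q0, accepted
w5: Trace: q2 -a-> q5 -a-> q4 -b-> q2 -b-> q0 -b-> q0 -a-> q1 -a-> q3  → end q3, rejected

w3, w4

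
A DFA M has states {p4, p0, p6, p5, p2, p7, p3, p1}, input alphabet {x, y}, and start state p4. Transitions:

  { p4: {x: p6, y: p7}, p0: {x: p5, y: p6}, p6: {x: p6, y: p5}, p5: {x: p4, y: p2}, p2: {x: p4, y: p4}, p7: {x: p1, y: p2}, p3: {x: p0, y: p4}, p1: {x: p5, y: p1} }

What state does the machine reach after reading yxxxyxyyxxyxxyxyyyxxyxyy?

start at p4
read 'y': p4 → p7
read 'x': p7 → p1
read 'x': p1 → p5
read 'x': p5 → p4
read 'y': p4 → p7
read 'x': p7 → p1
read 'y': p1 → p1
read 'y': p1 → p1
read 'x': p1 → p5
read 'x': p5 → p4
read 'y': p4 → p7
read 'x': p7 → p1
read 'x': p1 → p5
read 'y': p5 → p2
read 'x': p2 → p4
read 'y': p4 → p7
read 'y': p7 → p2
read 'y': p2 → p4
read 'x': p4 → p6
read 'x': p6 → p6
read 'y': p6 → p5
read 'x': p5 → p4
read 'y': p4 → p7
read 'y': p7 → p2

p2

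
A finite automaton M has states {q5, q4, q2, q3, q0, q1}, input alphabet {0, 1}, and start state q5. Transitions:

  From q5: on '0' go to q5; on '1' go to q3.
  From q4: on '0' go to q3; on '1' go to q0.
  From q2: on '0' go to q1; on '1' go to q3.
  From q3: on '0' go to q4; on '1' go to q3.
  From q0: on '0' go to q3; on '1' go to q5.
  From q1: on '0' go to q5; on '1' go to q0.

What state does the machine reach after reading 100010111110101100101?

Trace: q5 -1-> q3 -0-> q4 -0-> q3 -0-> q4 -1-> q0 -0-> q3 -1-> q3 -1-> q3 -1-> q3 -1-> q3 -1-> q3 -0-> q4 -1-> q0 -0-> q3 -1-> q3 -1-> q3 -0-> q4 -0-> q3 -1-> q3 -0-> q4 -1-> q0

q0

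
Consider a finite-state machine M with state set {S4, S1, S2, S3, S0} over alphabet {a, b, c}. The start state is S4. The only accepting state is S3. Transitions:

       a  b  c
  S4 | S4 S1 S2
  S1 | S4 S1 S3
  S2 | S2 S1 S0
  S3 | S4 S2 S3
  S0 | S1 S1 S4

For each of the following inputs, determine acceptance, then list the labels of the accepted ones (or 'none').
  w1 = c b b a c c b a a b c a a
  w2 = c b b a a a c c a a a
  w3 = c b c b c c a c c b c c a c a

none

w1: S4 → S2 → S1 → S1 → S4 → S2 → S0 → S1 → S4 → S4 → S1 → S3 → S4 → S4  → end S4, rejected
w2: S4 → S2 → S1 → S1 → S4 → S4 → S4 → S2 → S0 → S1 → S4 → S4  → end S4, rejected
w3: S4 → S2 → S1 → S3 → S2 → S0 → S4 → S4 → S2 → S0 → S1 → S3 → S3 → S4 → S2 → S2  → end S2, rejected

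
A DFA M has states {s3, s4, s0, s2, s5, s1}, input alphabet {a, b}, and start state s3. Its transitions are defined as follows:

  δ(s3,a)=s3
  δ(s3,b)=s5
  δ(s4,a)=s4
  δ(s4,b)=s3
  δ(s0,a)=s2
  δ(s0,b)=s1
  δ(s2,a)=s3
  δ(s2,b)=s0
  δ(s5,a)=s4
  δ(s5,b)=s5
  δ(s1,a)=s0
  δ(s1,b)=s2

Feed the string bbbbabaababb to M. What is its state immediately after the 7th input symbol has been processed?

start at s3
read 'b': s3 → s5
read 'b': s5 → s5
read 'b': s5 → s5
read 'b': s5 → s5
read 'a': s5 → s4
read 'b': s4 → s3
read 'a': s3 → s3
After 7 symbols: s3.

s3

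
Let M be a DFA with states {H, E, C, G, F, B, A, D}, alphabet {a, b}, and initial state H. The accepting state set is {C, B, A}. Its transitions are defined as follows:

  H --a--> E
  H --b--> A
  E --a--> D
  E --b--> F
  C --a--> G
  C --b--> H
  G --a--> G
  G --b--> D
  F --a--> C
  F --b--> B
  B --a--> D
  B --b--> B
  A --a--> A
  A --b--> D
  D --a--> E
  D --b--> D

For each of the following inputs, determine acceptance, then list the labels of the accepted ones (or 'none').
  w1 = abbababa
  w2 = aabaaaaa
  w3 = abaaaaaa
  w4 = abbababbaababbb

w1

w1:
  start at H
  read 'a': H → E
  read 'b': E → F
  read 'b': F → B
  read 'a': B → D
  read 'b': D → D
  read 'a': D → E
  read 'b': E → F
  read 'a': F → C
  end C, accepted
w2:
  start at H
  read 'a': H → E
  read 'a': E → D
  read 'b': D → D
  read 'a': D → E
  read 'a': E → D
  read 'a': D → E
  read 'a': E → D
  read 'a': D → E
  end E, rejected
w3:
  start at H
  read 'a': H → E
  read 'b': E → F
  read 'a': F → C
  read 'a': C → G
  read 'a': G → G
  read 'a': G → G
  read 'a': G → G
  read 'a': G → G
  end G, rejected
w4:
  start at H
  read 'a': H → E
  read 'b': E → F
  read 'b': F → B
  read 'a': B → D
  read 'b': D → D
  read 'a': D → E
  read 'b': E → F
  read 'b': F → B
  read 'a': B → D
  read 'a': D → E
  read 'b': E → F
  read 'a': F → C
  read 'b': C → H
  read 'b': H → A
  read 'b': A → D
  end D, rejected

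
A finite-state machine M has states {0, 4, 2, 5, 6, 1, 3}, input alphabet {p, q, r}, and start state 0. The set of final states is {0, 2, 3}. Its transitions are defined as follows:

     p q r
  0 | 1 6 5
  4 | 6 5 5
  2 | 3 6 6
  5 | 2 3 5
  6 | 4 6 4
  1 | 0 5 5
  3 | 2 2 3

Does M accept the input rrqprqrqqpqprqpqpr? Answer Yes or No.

No

Trace: 0 -r-> 5 -r-> 5 -q-> 3 -p-> 2 -r-> 6 -q-> 6 -r-> 4 -q-> 5 -q-> 3 -p-> 2 -q-> 6 -p-> 4 -r-> 5 -q-> 3 -p-> 2 -q-> 6 -p-> 4 -r-> 5
End state 5 is not accepting.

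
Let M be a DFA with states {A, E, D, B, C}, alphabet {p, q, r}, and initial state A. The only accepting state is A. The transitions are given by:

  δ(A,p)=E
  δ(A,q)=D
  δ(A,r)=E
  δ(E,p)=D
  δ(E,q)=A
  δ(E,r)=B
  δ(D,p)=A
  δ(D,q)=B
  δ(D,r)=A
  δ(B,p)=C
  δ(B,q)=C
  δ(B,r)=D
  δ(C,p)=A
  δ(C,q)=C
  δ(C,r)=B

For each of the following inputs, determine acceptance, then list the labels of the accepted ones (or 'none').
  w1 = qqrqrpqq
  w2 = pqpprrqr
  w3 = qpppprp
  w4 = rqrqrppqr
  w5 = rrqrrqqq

w1: A → D → B → D → B → D → A → D → B  → end B, rejected
w2: A → E → A → E → D → A → E → A → E  → end E, rejected
w3: A → D → A → E → D → A → E → D  → end D, rejected
w4: A → E → A → E → A → E → D → A → D → A  → end A, accepted
w5: A → E → B → C → B → D → B → C → C  → end C, rejected

w4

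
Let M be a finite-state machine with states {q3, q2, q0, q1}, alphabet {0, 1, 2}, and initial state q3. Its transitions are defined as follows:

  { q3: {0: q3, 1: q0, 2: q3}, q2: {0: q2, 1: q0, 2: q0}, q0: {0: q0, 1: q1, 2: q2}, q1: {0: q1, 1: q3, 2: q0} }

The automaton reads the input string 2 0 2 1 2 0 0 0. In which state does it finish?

q2

start at q3
read '2': q3 → q3
read '0': q3 → q3
read '2': q3 → q3
read '1': q3 → q0
read '2': q0 → q2
read '0': q2 → q2
read '0': q2 → q2
read '0': q2 → q2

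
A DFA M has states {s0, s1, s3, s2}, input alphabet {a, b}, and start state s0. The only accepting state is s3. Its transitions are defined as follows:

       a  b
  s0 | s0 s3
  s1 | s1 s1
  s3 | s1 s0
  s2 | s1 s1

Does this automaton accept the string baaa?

No

Trace: s0 -b-> s3 -a-> s1 -a-> s1 -a-> s1
End state s1 is not accepting.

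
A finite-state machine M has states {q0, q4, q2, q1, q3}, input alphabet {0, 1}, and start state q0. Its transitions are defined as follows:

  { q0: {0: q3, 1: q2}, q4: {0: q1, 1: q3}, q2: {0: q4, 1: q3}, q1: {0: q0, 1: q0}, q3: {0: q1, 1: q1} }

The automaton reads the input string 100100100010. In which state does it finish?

q4

q0 → q2 → q4 → q1 → q0 → q3 → q1 → q0 → q3 → q1 → q0 → q2 → q4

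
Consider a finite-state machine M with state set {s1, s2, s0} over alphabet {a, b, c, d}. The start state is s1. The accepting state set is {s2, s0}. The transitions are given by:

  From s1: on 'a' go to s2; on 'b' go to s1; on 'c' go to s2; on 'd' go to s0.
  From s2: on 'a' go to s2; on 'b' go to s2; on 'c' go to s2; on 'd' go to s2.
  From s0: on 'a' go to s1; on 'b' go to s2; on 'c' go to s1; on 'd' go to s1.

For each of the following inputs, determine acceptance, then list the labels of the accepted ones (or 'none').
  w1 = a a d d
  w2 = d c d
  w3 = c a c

w1: s1 → s2 → s2 → s2 → s2  → end s2, accepted
w2: s1 → s0 → s1 → s0  → end s0, accepted
w3: s1 → s2 → s2 → s2  → end s2, accepted

w1, w2, w3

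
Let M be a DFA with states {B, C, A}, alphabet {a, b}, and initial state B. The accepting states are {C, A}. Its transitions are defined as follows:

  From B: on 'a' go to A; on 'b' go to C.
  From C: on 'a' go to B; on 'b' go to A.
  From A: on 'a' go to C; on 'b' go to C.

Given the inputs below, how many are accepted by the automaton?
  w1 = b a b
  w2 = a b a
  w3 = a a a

w1: Trace: B -b-> C -a-> B -b-> C  → end C, accepted
w2: Trace: B -a-> A -b-> C -a-> B  → end B, rejected
w3: Trace: B -a-> A -a-> C -a-> B  → end B, rejected

1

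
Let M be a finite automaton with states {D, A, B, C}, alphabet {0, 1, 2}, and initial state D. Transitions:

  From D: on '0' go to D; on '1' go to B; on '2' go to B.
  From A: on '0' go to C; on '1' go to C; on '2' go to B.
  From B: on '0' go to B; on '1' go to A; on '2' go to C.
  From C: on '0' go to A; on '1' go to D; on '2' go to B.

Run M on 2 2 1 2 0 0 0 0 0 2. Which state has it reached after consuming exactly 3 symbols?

D

Trace: D -2-> B -2-> C -1-> D
After 3 symbols: D.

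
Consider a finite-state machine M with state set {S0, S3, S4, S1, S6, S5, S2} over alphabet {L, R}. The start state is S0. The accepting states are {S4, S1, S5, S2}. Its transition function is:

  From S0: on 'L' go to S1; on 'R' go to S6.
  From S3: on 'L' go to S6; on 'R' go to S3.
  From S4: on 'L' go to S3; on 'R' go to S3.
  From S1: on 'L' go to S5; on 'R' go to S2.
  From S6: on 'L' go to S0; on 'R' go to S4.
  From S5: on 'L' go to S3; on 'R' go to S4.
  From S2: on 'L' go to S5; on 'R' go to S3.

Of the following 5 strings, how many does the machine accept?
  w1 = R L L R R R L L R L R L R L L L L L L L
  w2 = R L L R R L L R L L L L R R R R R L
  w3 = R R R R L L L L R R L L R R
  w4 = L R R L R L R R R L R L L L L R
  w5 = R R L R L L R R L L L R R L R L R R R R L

w1:
  start at S0
  read 'R': S0 → S6
  read 'L': S6 → S0
  read 'L': S0 → S1
  read 'R': S1 → S2
  read 'R': S2 → S3
  read 'R': S3 → S3
  read 'L': S3 → S6
  read 'L': S6 → S0
  read 'R': S0 → S6
  read 'L': S6 → S0
  read 'R': S0 → S6
  read 'L': S6 → S0
  read 'R': S0 → S6
  read 'L': S6 → S0
  read 'L': S0 → S1
  read 'L': S1 → S5
  read 'L': S5 → S3
  read 'L': S3 → S6
  read 'L': S6 → S0
  read 'L': S0 → S1
  end S1, accepted
w2:
  start at S0
  read 'R': S0 → S6
  read 'L': S6 → S0
  read 'L': S0 → S1
  read 'R': S1 → S2
  read 'R': S2 → S3
  read 'L': S3 → S6
  read 'L': S6 → S0
  read 'R': S0 → S6
  read 'L': S6 → S0
  read 'L': S0 → S1
  read 'L': S1 → S5
  read 'L': S5 → S3
  read 'R': S3 → S3
  read 'R': S3 → S3
  read 'R': S3 → S3
  read 'R': S3 → S3
  read 'R': S3 → S3
  read 'L': S3 → S6
  end S6, rejected
w3:
  start at S0
  read 'R': S0 → S6
  read 'R': S6 → S4
  read 'R': S4 → S3
  read 'R': S3 → S3
  read 'L': S3 → S6
  read 'L': S6 → S0
  read 'L': S0 → S1
  read 'L': S1 → S5
  read 'R': S5 → S4
  read 'R': S4 → S3
  read 'L': S3 → S6
  read 'L': S6 → S0
  read 'R': S0 → S6
  read 'R': S6 → S4
  end S4, accepted
w4:
  start at S0
  read 'L': S0 → S1
  read 'R': S1 → S2
  read 'R': S2 → S3
  read 'L': S3 → S6
  read 'R': S6 → S4
  read 'L': S4 → S3
  read 'R': S3 → S3
  read 'R': S3 → S3
  read 'R': S3 → S3
  read 'L': S3 → S6
  read 'R': S6 → S4
  read 'L': S4 → S3
  read 'L': S3 → S6
  read 'L': S6 → S0
  read 'L': S0 → S1
  read 'R': S1 → S2
  end S2, accepted
w5:
  start at S0
  read 'R': S0 → S6
  read 'R': S6 → S4
  read 'L': S4 → S3
  read 'R': S3 → S3
  read 'L': S3 → S6
  read 'L': S6 → S0
  read 'R': S0 → S6
  read 'R': S6 → S4
  read 'L': S4 → S3
  read 'L': S3 → S6
  read 'L': S6 → S0
  read 'R': S0 → S6
  read 'R': S6 → S4
  read 'L': S4 → S3
  read 'R': S3 → S3
  read 'L': S3 → S6
  read 'R': S6 → S4
  read 'R': S4 → S3
  read 'R': S3 → S3
  read 'R': S3 → S3
  read 'L': S3 → S6
  end S6, rejected

3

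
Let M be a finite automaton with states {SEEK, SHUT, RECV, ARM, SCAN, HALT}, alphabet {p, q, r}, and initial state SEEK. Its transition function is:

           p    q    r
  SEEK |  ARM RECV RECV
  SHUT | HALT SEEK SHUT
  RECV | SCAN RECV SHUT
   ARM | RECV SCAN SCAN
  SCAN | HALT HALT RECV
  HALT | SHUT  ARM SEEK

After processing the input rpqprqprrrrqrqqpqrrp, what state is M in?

start at SEEK
read 'r': SEEK → RECV
read 'p': RECV → SCAN
read 'q': SCAN → HALT
read 'p': HALT → SHUT
read 'r': SHUT → SHUT
read 'q': SHUT → SEEK
read 'p': SEEK → ARM
read 'r': ARM → SCAN
read 'r': SCAN → RECV
read 'r': RECV → SHUT
read 'r': SHUT → SHUT
read 'q': SHUT → SEEK
read 'r': SEEK → RECV
read 'q': RECV → RECV
read 'q': RECV → RECV
read 'p': RECV → SCAN
read 'q': SCAN → HALT
read 'r': HALT → SEEK
read 'r': SEEK → RECV
read 'p': RECV → SCAN

SCAN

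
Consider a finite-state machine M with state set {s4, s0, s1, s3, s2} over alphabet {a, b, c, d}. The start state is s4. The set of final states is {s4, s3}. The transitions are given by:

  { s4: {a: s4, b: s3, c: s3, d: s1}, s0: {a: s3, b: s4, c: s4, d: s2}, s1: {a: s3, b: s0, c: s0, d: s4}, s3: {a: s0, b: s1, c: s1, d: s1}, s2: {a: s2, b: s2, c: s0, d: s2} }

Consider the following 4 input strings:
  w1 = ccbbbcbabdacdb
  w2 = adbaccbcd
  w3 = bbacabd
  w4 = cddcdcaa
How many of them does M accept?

1

w1: s4 → s3 → s1 → s0 → s4 → s3 → s1 → s0 → s3 → s1 → s4 → s4 → s3 → s1 → s0  → end s0, rejected
w2: s4 → s4 → s1 → s0 → s3 → s1 → s0 → s4 → s3 → s1  → end s1, rejected
w3: s4 → s3 → s1 → s3 → s1 → s3 → s1 → s4  → end s4, accepted
w4: s4 → s3 → s1 → s4 → s3 → s1 → s0 → s3 → s0  → end s0, rejected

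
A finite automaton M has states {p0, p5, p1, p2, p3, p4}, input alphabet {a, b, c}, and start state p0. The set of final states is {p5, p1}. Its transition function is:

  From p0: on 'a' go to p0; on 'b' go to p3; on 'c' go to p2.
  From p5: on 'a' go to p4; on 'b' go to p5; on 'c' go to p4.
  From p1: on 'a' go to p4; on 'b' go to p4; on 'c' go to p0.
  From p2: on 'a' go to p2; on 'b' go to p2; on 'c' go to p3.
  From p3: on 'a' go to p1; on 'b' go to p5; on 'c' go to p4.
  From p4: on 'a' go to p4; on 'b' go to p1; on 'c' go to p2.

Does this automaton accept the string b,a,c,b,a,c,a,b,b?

Yes

Trace: p0 -b-> p3 -a-> p1 -c-> p0 -b-> p3 -a-> p1 -c-> p0 -a-> p0 -b-> p3 -b-> p5
End state p5 is accepting.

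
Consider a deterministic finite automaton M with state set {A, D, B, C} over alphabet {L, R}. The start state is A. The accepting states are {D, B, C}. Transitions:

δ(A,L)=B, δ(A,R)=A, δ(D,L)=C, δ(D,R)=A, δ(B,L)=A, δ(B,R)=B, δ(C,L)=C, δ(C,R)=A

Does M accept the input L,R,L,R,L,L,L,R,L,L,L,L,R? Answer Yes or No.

Yes

A → B → B → A → A → B → A → B → B → A → B → A → B → B
End state B is accepting.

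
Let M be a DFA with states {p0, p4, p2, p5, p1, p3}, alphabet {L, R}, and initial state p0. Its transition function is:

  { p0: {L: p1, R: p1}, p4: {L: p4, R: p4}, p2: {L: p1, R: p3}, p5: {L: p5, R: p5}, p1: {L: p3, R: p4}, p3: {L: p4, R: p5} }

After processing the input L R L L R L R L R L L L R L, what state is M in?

Trace: p0 -L-> p1 -R-> p4 -L-> p4 -L-> p4 -R-> p4 -L-> p4 -R-> p4 -L-> p4 -R-> p4 -L-> p4 -L-> p4 -L-> p4 -R-> p4 -L-> p4

p4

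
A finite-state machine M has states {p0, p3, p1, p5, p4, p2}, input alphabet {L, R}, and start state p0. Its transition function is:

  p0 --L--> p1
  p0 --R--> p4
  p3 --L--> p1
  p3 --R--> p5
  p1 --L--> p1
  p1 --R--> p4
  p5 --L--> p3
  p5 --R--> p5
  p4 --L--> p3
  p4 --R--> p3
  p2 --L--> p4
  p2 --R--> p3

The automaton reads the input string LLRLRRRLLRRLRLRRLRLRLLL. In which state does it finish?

p1

start at p0
read 'L': p0 → p1
read 'L': p1 → p1
read 'R': p1 → p4
read 'L': p4 → p3
read 'R': p3 → p5
read 'R': p5 → p5
read 'R': p5 → p5
read 'L': p5 → p3
read 'L': p3 → p1
read 'R': p1 → p4
read 'R': p4 → p3
read 'L': p3 → p1
read 'R': p1 → p4
read 'L': p4 → p3
read 'R': p3 → p5
read 'R': p5 → p5
read 'L': p5 → p3
read 'R': p3 → p5
read 'L': p5 → p3
read 'R': p3 → p5
read 'L': p5 → p3
read 'L': p3 → p1
read 'L': p1 → p1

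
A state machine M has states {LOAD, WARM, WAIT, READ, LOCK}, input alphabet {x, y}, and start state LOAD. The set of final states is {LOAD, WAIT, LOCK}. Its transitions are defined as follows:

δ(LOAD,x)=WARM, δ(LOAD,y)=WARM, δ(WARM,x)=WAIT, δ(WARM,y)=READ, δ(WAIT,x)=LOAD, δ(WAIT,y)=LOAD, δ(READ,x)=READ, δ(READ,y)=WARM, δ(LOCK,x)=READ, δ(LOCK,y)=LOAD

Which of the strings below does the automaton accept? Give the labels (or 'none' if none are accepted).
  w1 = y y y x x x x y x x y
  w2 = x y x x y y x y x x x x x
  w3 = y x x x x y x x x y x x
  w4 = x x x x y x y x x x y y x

w1, w2, w3, w4

w1: Trace: LOAD -y-> WARM -y-> READ -y-> WARM -x-> WAIT -x-> LOAD -x-> WARM -x-> WAIT -y-> LOAD -x-> WARM -x-> WAIT -y-> LOAD  → end LOAD, accepted
w2: Trace: LOAD -x-> WARM -y-> READ -x-> READ -x-> READ -y-> WARM -y-> READ -x-> READ -y-> WARM -x-> WAIT -x-> LOAD -x-> WARM -x-> WAIT -x-> LOAD  → end LOAD, accepted
w3: Trace: LOAD -y-> WARM -x-> WAIT -x-> LOAD -x-> WARM -x-> WAIT -y-> LOAD -x-> WARM -x-> WAIT -x-> LOAD -y-> WARM -x-> WAIT -x-> LOAD  → end LOAD, accepted
w4: Trace: LOAD -x-> WARM -x-> WAIT -x-> LOAD -x-> WARM -y-> READ -x-> READ -y-> WARM -x-> WAIT -x-> LOAD -x-> WARM -y-> READ -y-> WARM -x-> WAIT  → end WAIT, accepted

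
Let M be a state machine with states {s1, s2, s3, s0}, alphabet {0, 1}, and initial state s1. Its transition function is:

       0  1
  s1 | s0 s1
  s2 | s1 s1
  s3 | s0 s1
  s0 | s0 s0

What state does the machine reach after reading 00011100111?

start at s1
read '0': s1 → s0
read '0': s0 → s0
read '0': s0 → s0
read '1': s0 → s0
read '1': s0 → s0
read '1': s0 → s0
read '0': s0 → s0
read '0': s0 → s0
read '1': s0 → s0
read '1': s0 → s0
read '1': s0 → s0

s0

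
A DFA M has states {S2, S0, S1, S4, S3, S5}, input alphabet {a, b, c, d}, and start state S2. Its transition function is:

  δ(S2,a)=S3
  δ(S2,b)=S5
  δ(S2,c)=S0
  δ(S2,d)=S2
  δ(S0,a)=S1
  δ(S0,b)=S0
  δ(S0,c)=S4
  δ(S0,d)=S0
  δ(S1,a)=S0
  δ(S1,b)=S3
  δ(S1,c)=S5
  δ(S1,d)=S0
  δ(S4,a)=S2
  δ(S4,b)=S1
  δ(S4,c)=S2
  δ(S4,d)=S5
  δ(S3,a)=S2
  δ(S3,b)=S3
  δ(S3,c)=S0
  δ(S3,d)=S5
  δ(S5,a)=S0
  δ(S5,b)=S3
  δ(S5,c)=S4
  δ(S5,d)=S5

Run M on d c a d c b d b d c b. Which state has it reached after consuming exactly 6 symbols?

S2 → S2 → S0 → S1 → S0 → S4 → S1
After 6 symbols: S1.

S1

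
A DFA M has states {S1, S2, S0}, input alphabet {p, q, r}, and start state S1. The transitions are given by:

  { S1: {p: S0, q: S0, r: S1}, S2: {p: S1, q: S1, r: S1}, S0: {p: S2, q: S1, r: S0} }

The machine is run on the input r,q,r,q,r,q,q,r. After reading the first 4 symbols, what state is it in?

Trace: S1 -r-> S1 -q-> S0 -r-> S0 -q-> S1
After 4 symbols: S1.

S1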